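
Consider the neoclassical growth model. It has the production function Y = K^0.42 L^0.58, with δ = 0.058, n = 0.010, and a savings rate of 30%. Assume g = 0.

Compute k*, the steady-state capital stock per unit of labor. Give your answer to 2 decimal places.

Steady state requires s·f(k) = (n + δ)·k, i.e. s·k^α = (n + δ)·k.
Dividing both sides by k: k^(1−α) = s / (n + δ).
k^0.58 = 0.30 / (0.010 + 0.058) = 0.30 / 0.068 = 4.4118
k* = 4.4118^(1/0.58) ≈ 12.9243

k* = 12.92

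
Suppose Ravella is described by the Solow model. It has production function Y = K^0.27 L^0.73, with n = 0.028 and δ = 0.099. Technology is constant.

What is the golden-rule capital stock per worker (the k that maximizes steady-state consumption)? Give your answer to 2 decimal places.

k_gold ≈ 2.81

The golden rule sets f'(k) = n + δ, i.e. α·k^(α−1) = n + δ.
So k^(1−α) = α / (n + δ) = 0.27 / 0.127 = 2.1260.
k_gold = 2.1260^(1/0.73) ≈ 2.8101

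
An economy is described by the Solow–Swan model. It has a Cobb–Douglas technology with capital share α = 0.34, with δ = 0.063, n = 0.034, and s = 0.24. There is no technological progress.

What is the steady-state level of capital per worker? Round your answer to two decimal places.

Steady state requires s·f(k) = (n + δ)·k, i.e. s·k^α = (n + δ)·k.
Dividing both sides by k: k^(1−α) = s / (n + δ).
k^0.66 = 0.24 / (0.034 + 0.063) = 0.24 / 0.097 = 2.4742
k* = 2.4742^(1/0.66) ≈ 3.9456

k* ≈ 3.95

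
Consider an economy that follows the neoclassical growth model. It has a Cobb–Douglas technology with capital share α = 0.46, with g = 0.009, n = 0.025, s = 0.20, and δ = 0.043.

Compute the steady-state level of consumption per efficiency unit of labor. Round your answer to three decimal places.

c* = 1.804

At the steady state, Δk = 0, so s·k^α = (n + g + δ)·k.
Rearranging, k^(1−α) = s / (n + g + δ).
k^0.54 = 0.20 / (0.025 + 0.009 + 0.043) = 0.20 / 0.077 = 2.5974
k* = 2.5974^(1/0.54) ≈ 5.8569
y* = (k*)^α = 5.8569^0.46 ≈ 2.2549
c* = (1 − s)·y* = (1 − 0.20) × 2.2549 ≈ 1.8039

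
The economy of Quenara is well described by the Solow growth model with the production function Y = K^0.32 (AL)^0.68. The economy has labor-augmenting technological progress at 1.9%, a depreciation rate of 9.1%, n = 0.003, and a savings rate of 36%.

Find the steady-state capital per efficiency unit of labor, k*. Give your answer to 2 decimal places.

k* = 5.50

Steady state requires s·f(k) = (n + g + δ)·k, i.e. s·k^α = (n + g + δ)·k.
Dividing both sides by k: k^(1−α) = s / (n + g + δ).
k^0.68 = 0.36 / (0.003 + 0.019 + 0.091) = 0.36 / 0.113 = 3.1858
k* = 3.1858^(1/0.68) ≈ 5.4958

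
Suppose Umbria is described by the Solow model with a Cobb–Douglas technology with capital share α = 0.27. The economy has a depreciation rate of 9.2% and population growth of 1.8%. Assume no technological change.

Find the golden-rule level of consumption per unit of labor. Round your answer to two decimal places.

At the golden rule, f'(k) = n + δ, so α·k^(α−1) = n + δ and k_gold = (α/(n + δ))^(1/(1−α)).
k_gold = (0.27/0.110)^(1/0.73) = 2.4545^1.3699 ≈ 3.4215
c_gold = f(k_gold) − (n + δ)·k_gold = 1.3939 − 0.110×3.4215 ≈ 1.0175

c_gold ≈ 1.02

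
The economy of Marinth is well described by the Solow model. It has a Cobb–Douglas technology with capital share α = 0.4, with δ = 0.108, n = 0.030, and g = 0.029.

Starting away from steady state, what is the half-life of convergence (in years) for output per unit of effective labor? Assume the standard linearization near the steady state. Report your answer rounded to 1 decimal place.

Near the steady state the convergence rate is λ = (1 − α)(n + g + δ).
λ = (1 − 0.4) × 0.167 = 0.6 × 0.167 = 0.1002
Half-life = ln 2 / λ = 0.6931 / 0.1002 ≈ 6.92 years

half-life ≈ 6.9 years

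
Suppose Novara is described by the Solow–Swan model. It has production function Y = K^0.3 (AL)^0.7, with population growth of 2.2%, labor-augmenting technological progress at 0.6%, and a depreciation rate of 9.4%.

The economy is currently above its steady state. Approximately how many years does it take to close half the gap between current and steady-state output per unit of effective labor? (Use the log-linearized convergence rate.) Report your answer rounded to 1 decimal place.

Near the steady state the convergence rate is λ = (1 − α)(n + g + δ).
λ = (1 − 0.3) × 0.122 = 0.7 × 0.122 = 0.0854
Half-life = ln 2 / λ = 0.6931 / 0.0854 ≈ 8.12 years

half-life ≈ 8.1 years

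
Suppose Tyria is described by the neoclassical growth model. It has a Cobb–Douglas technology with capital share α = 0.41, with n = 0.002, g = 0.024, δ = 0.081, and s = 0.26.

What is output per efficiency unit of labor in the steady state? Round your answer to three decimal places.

In steady state, investment equals break-even investment: s·k^α = (n + g + δ)·k.
Rearranging, k^(1−α) = s / (n + g + δ).
k^0.59 = 0.26 / (0.002 + 0.024 + 0.081) = 0.26 / 0.107 = 2.4299
k* = 2.4299^(1/0.59) ≈ 4.5034
y* = (k*)^α = 4.5034^0.41 ≈ 1.8533

y* ≈ 1.853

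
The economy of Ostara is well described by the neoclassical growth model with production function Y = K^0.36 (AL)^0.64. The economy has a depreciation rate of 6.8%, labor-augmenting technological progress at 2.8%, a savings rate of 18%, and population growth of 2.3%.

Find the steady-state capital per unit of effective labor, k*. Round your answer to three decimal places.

k* = 1.909

In steady state, investment equals break-even investment: s·k^α = (n + g + δ)·k.
Rearranging, k^(1−α) = s / (n + g + δ).
k^0.64 = 0.18 / (0.023 + 0.028 + 0.068) = 0.18 / 0.119 = 1.5126
k* = 1.5126^(1/0.64) ≈ 1.9091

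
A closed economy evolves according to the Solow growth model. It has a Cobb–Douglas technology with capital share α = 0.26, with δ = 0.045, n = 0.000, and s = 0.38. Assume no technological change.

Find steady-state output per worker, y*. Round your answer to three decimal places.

At the steady state, Δk = 0, so s·k^α = (n + δ)·k.
Rearranging, k^(1−α) = s / (n + δ).
k^0.74 = 0.38 / (0.000 + 0.045) = 0.38 / 0.045 = 8.4444
k* = 8.4444^(1/0.74) ≈ 17.8698
y* = (k*)^α = 17.8698^0.26 ≈ 2.1162

y* = 2.116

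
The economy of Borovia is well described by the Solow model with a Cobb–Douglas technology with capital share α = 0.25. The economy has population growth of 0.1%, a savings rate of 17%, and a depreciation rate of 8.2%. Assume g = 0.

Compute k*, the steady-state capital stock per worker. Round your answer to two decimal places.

In steady state, investment equals break-even investment: s·k^α = (n + δ)·k.
Rearranging, k^(1−α) = s / (n + δ).
k^0.75 = 0.17 / (0.001 + 0.082) = 0.17 / 0.083 = 2.0482
k* = 2.0482^(1/0.75) ≈ 2.6011

k* = 2.60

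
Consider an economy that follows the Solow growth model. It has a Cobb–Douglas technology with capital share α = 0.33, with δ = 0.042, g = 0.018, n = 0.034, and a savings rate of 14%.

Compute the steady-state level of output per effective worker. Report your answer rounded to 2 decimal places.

y* ≈ 1.22

Steady state requires s·f(k) = (n + g + δ)·k, i.e. s·k^α = (n + g + δ)·k.
Dividing both sides by k: k^(1−α) = s / (n + g + δ).
k^0.67 = 0.14 / (0.034 + 0.018 + 0.042) = 0.14 / 0.094 = 1.4894
k* = 1.4894^(1/0.67) ≈ 1.8123
y* = (k*)^α = 1.8123^0.33 ≈ 1.2168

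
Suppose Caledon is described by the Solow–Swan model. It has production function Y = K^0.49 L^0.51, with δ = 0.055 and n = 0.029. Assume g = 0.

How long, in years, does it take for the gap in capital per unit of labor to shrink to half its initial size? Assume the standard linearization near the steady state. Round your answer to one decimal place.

Near the steady state the convergence rate is λ = (1 − α)(n + δ).
λ = (1 − 0.49) × 0.084 = 0.51 × 0.084 = 0.04284
Half-life = ln 2 / λ = 0.6931 / 0.04284 ≈ 16.18 years

about 16.2 years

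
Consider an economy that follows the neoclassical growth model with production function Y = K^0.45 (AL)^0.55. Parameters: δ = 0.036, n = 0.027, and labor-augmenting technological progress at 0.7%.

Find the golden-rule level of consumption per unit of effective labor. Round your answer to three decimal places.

c_gold ≈ 2.521

At the golden rule, f'(k) = n + g + δ, so α·k^(α−1) = n + g + δ and k_gold = (α/(n + g + δ))^(1/(1−α)).
k_gold = (0.45/0.070)^(1/0.55) = 6.4286^1.8182 ≈ 29.4657
c_gold = f(k_gold) − (n + g + δ)·k_gold = 4.5835 − 0.070×29.4657 ≈ 2.5209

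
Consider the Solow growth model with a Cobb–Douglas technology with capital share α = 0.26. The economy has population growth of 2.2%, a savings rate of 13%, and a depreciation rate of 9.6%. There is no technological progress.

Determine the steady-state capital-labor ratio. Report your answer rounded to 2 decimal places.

At the steady state, Δk = 0, so s·k^α = (n + δ)·k.
Rearranging, k^(1−α) = s / (n + δ).
k^0.74 = 0.13 / (0.022 + 0.096) = 0.13 / 0.118 = 1.1017
k* = 1.1017^(1/0.74) ≈ 1.1398

k* ≈ 1.14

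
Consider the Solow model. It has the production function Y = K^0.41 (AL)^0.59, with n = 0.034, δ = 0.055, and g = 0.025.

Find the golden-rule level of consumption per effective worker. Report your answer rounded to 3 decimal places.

c_gold ≈ 1.436

At the golden rule, f'(k) = n + g + δ, so α·k^(α−1) = n + g + δ and k_gold = (α/(n + g + δ))^(1/(1−α)).
k_gold = (0.41/0.114)^(1/0.59) = 3.5965^1.6949 ≈ 8.7531
c_gold = f(k_gold) − (n + g + δ)·k_gold = 2.4338 − 0.114×8.7531 ≈ 1.4359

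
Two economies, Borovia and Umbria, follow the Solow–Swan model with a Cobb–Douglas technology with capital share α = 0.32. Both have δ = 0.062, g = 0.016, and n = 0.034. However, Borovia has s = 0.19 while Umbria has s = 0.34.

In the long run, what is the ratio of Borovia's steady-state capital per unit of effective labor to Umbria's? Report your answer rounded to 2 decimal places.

Steady-state k* = [s/(n + g + δ)]^(1/(1−α)), so the ratio is [ (s_B/(n + g + δ)_B) / (s_U/(n + g + δ)_U) ]^1.4706.
s_B/(n + g + δ)_B = 0.19/0.112 = 1.6964; s_U/(n + g + δ)_U = 0.34/0.112 = 3.0357.
Ratio = (1.6964/3.0357)^1.4706 = 0.5588^1.4706 ≈ 0.4249

ratio ≈ 0.42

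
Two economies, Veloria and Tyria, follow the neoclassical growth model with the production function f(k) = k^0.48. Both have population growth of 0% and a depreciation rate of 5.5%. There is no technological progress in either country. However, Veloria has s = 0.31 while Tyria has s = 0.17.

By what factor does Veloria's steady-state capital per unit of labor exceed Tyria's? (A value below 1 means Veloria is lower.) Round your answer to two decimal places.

Steady-state k* = [s/(n + δ)]^(1/(1−α)), so the ratio is [ (s_V/(n + δ)_V) / (s_T/(n + δ)_T) ]^1.9231.
s_V/(n + δ)_V = 0.31/0.055 = 5.6364; s_T/(n + δ)_T = 0.17/0.055 = 3.0909.
Ratio = (5.6364/3.0909)^1.9231 = 1.8235^1.9231 ≈ 3.1750

ratio ≈ 3.18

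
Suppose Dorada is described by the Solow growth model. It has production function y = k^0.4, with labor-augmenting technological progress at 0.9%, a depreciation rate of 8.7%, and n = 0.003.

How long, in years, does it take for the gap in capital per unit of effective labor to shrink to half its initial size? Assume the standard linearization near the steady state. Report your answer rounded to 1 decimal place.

about 11.7 years

Near the steady state the convergence rate is λ = (1 − α)(n + g + δ).
λ = (1 − 0.4) × 0.099 = 0.6 × 0.099 = 0.0594
Half-life = ln 2 / λ = 0.6931 / 0.0594 ≈ 11.67 years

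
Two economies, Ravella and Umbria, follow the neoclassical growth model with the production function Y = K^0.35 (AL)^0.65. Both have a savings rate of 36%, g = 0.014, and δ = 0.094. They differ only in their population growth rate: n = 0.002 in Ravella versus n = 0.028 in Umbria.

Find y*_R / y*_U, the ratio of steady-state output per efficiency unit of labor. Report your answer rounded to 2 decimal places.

Steady-state y* = [s/(n + g + δ)]^(α/(1−α)), so the ratio is [ (s_R/(n + g + δ)_R) / (s_U/(n + g + δ)_U) ]^0.5385.
s_R/(n + g + δ)_R = 0.36/0.110 = 3.2727; s_U/(n + g + δ)_U = 0.36/0.136 = 2.6471.
Ratio = (3.2727/2.6471)^0.5385 = 1.2363^0.5385 ≈ 1.1210

ratio ≈ 1.12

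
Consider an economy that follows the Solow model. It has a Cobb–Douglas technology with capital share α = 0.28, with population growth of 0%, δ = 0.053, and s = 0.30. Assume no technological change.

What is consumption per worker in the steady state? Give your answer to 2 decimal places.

At the steady state, Δk = 0, so s·k^α = (n + δ)·k.
Dividing both sides by k: k^(1−α) = s / (n + δ).
k^0.72 = 0.30 / (0.000 + 0.053) = 0.30 / 0.053 = 5.6604
k* = 5.6604^(1/0.72) ≈ 11.1076
y* = (k*)^α = 11.1076^0.28 ≈ 1.9623
c* = (1 − s)·y* = (1 − 0.30) × 1.9623 ≈ 1.3736

c* = 1.37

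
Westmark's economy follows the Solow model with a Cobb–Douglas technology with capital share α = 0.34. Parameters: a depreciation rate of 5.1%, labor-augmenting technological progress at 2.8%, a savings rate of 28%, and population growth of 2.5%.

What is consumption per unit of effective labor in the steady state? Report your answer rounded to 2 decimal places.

At the steady state, Δk = 0, so s·k^α = (n + g + δ)·k.
Dividing both sides by k: k^(1−α) = s / (n + g + δ).
k^0.66 = 0.28 / (0.025 + 0.028 + 0.051) = 0.28 / 0.104 = 2.6923
k* = 2.6923^(1/0.66) ≈ 4.4844
y* = (k*)^α = 4.4844^0.34 ≈ 1.6656
c* = (1 − s)·y* = (1 − 0.28) × 1.6656 ≈ 1.1992

c* ≈ 1.20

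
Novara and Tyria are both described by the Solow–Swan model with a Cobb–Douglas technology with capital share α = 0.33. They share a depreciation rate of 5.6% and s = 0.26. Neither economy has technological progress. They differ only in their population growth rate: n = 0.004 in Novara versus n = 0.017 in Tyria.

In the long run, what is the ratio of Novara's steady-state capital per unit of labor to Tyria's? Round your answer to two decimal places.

ratio ≈ 1.34

Steady-state k* = [s/(n + δ)]^(1/(1−α)), so the ratio is [ (s_N/(n + δ)_N) / (s_T/(n + δ)_T) ]^1.4925.
s_N/(n + δ)_N = 0.26/0.060 = 4.3333; s_T/(n + δ)_T = 0.26/0.073 = 3.5616.
Ratio = (4.3333/3.5616)^1.4925 = 1.2167^1.4925 ≈ 1.3401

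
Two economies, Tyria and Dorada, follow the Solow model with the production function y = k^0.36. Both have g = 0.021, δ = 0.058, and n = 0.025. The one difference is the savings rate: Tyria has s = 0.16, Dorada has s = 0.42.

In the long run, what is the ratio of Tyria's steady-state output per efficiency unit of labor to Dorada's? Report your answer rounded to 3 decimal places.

ratio ≈ 0.581

Steady-state y* = [s/(n + g + δ)]^(α/(1−α)), so the ratio is [ (s_T/(n + g + δ)_T) / (s_D/(n + g + δ)_D) ]^0.5625.
s_T/(n + g + δ)_T = 0.16/0.104 = 1.5385; s_D/(n + g + δ)_D = 0.42/0.104 = 4.0385.
Ratio = (1.5385/4.0385)^0.5625 = 0.3810^0.5625 ≈ 0.5811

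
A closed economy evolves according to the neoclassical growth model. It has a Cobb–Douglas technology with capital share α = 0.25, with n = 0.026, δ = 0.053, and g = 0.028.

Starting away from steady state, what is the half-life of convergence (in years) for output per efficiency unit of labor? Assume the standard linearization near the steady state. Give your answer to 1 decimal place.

Near the steady state the convergence rate is λ = (1 − α)(n + g + δ).
λ = (1 − 0.25) × 0.107 = 0.75 × 0.107 = 0.08025
Half-life = ln 2 / λ = 0.6931 / 0.08025 ≈ 8.64 years

t_½ ≈ 8.6 years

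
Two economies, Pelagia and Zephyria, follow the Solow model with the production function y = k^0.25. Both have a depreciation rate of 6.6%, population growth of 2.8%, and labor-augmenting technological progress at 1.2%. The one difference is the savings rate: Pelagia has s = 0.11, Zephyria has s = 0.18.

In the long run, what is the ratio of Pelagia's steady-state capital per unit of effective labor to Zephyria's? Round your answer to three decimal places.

ratio ≈ 0.519

Steady-state k* = [s/(n + g + δ)]^(1/(1−α)), so the ratio is [ (s_P/(n + g + δ)_P) / (s_Z/(n + g + δ)_Z) ]^1.3333.
s_P/(n + g + δ)_P = 0.11/0.106 = 1.0377; s_Z/(n + g + δ)_Z = 0.18/0.106 = 1.6981.
Ratio = (1.0377/1.6981)^1.3333 = 0.6111^1.3333 ≈ 0.5186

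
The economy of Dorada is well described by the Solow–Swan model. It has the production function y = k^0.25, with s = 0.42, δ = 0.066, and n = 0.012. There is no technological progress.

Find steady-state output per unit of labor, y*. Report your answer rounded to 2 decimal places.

y* ≈ 1.75

At the steady state, Δk = 0, so s·k^α = (n + δ)·k.
Rearranging, k^(1−α) = s / (n + δ).
k^0.75 = 0.42 / (0.012 + 0.066) = 0.42 / 0.078 = 5.3846
k* = 5.3846^(1/0.75) ≈ 9.4378
y* = (k*)^α = 9.4378^0.25 ≈ 1.7527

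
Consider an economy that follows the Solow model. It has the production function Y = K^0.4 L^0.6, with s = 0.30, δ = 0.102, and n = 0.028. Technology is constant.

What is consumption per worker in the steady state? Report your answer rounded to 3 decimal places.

c* = 1.222

In steady state, investment equals break-even investment: s·k^α = (n + δ)·k.
Dividing both sides by k: k^(1−α) = s / (n + δ).
k^0.6 = 0.30 / (0.028 + 0.102) = 0.30 / 0.130 = 2.3077
k* = 2.3077^(1/0.6) ≈ 4.0299
y* = (k*)^α = 4.0299^0.4 ≈ 1.7463
c* = (1 − s)·y* = (1 − 0.30) × 1.7463 ≈ 1.2224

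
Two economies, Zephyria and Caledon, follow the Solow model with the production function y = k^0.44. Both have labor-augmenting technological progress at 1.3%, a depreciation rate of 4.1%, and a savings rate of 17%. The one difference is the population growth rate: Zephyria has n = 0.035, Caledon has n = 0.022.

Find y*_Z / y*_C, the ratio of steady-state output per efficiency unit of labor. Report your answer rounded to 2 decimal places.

Steady-state y* = [s/(n + g + δ)]^(α/(1−α)), so the ratio is [ (s_Z/(n + g + δ)_Z) / (s_C/(n + g + δ)_C) ]^0.7857.
s_Z/(n + g + δ)_Z = 0.17/0.089 = 1.9101; s_C/(n + g + δ)_C = 0.17/0.076 = 2.2368.
Ratio = (1.9101/2.2368)^0.7857 = 0.8539^0.7857 ≈ 0.8833

y*_Z / y*_C ≈ 0.88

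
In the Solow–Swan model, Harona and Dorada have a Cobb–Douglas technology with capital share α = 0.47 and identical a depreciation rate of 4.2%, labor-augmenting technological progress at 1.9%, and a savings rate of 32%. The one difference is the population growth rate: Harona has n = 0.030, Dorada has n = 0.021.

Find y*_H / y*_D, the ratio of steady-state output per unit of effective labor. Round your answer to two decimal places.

Steady-state y* = [s/(n + g + δ)]^(α/(1−α)), so the ratio is [ (s_H/(n + g + δ)_H) / (s_D/(n + g + δ)_D) ]^0.8868.
s_H/(n + g + δ)_H = 0.32/0.091 = 3.5165; s_D/(n + g + δ)_D = 0.32/0.082 = 3.9024.
Ratio = (3.5165/3.9024)^0.8868 = 0.9011^0.8868 ≈ 0.9118

ratio ≈ 0.91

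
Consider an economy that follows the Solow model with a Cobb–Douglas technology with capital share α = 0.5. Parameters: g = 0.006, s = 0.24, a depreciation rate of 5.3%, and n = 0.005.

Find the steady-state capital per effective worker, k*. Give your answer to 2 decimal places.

k* ≈ 14.06

Steady state requires s·f(k) = (n + g + δ)·k, i.e. s·k^α = (n + g + δ)·k.
Dividing both sides by k: k^(1−α) = s / (n + g + δ).
k^0.5 = 0.24 / (0.005 + 0.006 + 0.053) = 0.24 / 0.064 = 3.7500
k* = 3.7500^(1/0.5) ≈ 14.0625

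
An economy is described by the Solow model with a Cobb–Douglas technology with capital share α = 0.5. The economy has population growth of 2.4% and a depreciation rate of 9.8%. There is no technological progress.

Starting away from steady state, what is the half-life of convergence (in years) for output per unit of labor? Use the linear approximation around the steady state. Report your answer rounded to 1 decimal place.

Near the steady state the convergence rate is λ = (1 − α)(n + δ).
λ = (1 − 0.5) × 0.122 = 0.5 × 0.122 = 0.0610
Half-life = ln 2 / λ = 0.6931 / 0.0610 ≈ 11.36 years

t_½ ≈ 11.4 years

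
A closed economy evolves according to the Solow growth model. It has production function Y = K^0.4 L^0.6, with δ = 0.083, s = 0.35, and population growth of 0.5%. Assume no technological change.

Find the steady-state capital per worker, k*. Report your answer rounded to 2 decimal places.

At the steady state, Δk = 0, so s·k^α = (n + δ)·k.
Rearranging, k^(1−α) = s / (n + δ).
k^0.6 = 0.35 / (0.005 + 0.083) = 0.35 / 0.088 = 3.9773
k* = 3.9773^(1/0.6) ≈ 9.9842

k* = 9.98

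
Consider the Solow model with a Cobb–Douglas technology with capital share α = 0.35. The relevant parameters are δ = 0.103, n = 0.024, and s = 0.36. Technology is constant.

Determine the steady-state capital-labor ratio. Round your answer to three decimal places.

k* = 4.968

At the steady state, Δk = 0, so s·k^α = (n + δ)·k.
Dividing both sides by k: k^(1−α) = s / (n + δ).
k^0.65 = 0.36 / (0.024 + 0.103) = 0.36 / 0.127 = 2.8346
k* = 2.8346^(1/0.65) ≈ 4.9675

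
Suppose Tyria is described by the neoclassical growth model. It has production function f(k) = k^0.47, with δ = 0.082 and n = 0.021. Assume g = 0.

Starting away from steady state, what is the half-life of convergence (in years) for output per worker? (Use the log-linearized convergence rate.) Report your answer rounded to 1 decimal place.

Near the steady state the convergence rate is λ = (1 − α)(n + δ).
λ = (1 − 0.47) × 0.103 = 0.53 × 0.103 = 0.05459
Half-life = ln 2 / λ = 0.6931 / 0.05459 ≈ 12.70 years

t_½ ≈ 12.7 years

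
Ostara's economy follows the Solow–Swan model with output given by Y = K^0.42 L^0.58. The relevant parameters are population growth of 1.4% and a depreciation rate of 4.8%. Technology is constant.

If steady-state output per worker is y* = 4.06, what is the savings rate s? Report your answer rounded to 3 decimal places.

s ≈ 0.429

Steady state requires s·f(k) = (n + δ)·k, i.e. s·k^α = (n + δ)·k.
Since y* = [s/(n + δ)]^(α/(1−α)), we have s/(n + δ) = (y*)^((1−α)/α) = 4.06^1.381 = 6.9243.
Therefore s = 6.9243 × (n + δ) = 6.9243 × 0.062 = 0.4293.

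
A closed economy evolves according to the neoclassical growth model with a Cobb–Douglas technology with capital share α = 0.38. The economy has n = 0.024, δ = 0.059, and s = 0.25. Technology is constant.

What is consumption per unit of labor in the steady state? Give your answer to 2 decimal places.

At the steady state, Δk = 0, so s·k^α = (n + δ)·k.
Rearranging, k^(1−α) = s / (n + δ).
k^0.62 = 0.25 / (0.024 + 0.059) = 0.25 / 0.083 = 3.0120
k* = 3.0120^(1/0.62) ≈ 5.9203
y* = (k*)^α = 5.9203^0.38 ≈ 1.9656
c* = (1 − s)·y* = (1 − 0.25) × 1.9656 ≈ 1.4742

c* ≈ 1.47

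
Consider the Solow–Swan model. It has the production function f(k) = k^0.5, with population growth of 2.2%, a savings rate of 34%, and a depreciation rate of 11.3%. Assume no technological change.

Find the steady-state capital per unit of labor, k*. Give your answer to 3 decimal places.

k* ≈ 6.343

In steady state, investment equals break-even investment: s·k^α = (n + δ)·k.
Rearranging, k^(1−α) = s / (n + δ).
k^0.5 = 0.34 / (0.022 + 0.113) = 0.34 / 0.135 = 2.5185
k* = 2.5185^(1/0.5) ≈ 6.3428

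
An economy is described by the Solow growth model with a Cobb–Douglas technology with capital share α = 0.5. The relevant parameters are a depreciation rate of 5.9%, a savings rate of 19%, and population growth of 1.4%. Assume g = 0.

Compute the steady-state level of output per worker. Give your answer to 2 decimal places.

y* = 2.60

Steady state requires s·f(k) = (n + δ)·k, i.e. s·k^α = (n + δ)·k.
Rearranging, k^(1−α) = s / (n + δ).
k^0.5 = 0.19 / (0.014 + 0.059) = 0.19 / 0.073 = 2.6027
k* = 2.6027^(1/0.5) ≈ 6.7740
y* = (k*)^α = 6.7740^0.5 ≈ 2.6027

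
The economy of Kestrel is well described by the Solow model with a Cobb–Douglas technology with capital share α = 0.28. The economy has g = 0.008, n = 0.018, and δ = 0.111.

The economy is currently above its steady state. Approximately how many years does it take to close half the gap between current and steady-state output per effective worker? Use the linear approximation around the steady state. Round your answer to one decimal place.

Near the steady state the convergence rate is λ = (1 − α)(n + g + δ).
λ = (1 − 0.28) × 0.137 = 0.72 × 0.137 = 0.09864
Half-life = ln 2 / λ = 0.6931 / 0.09864 ≈ 7.03 years

t_½ ≈ 7.0 years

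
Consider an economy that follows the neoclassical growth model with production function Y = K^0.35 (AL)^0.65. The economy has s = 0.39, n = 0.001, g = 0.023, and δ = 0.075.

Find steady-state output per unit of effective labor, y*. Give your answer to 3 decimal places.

At the steady state, Δk = 0, so s·k^α = (n + g + δ)·k.
Dividing both sides by k: k^(1−α) = s / (n + g + δ).
k^0.65 = 0.39 / (0.001 + 0.023 + 0.075) = 0.39 / 0.099 = 3.9394
k* = 3.9394^(1/0.65) ≈ 8.2423
y* = (k*)^α = 8.2423^0.35 ≈ 2.0923

y* = 2.092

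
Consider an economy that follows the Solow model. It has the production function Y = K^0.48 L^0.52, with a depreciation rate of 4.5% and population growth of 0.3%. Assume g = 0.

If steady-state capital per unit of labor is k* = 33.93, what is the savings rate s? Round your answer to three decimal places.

s ≈ 0.300

In steady state, investment equals break-even investment: s·k^α = (n + δ)·k.
So s / (n + δ) = (k*)^(1−α) = 33.93^0.52 = 6.2503.
Therefore s = 6.2503 × (n + δ) = 6.2503 × 0.048 = 0.3000.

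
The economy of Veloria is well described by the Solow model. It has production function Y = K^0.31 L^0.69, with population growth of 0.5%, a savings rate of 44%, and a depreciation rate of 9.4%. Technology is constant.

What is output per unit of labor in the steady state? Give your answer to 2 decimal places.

Steady state requires s·f(k) = (n + δ)·k, i.e. s·k^α = (n + δ)·k.
Rearranging, k^(1−α) = s / (n + δ).
k^0.69 = 0.44 / (0.005 + 0.094) = 0.44 / 0.099 = 4.4444
k* = 4.4444^(1/0.69) ≈ 8.6868
y* = (k*)^α = 8.6868^0.31 ≈ 1.9545

y* ≈ 1.95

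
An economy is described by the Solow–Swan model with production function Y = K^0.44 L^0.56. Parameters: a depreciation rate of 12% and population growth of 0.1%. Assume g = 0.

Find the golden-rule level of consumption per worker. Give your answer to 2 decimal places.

At the golden rule, f'(k) = n + δ, so α·k^(α−1) = n + δ and k_gold = (α/(n + δ))^(1/(1−α)).
k_gold = (0.44/0.121)^(1/0.56) = 3.6364^1.7857 ≈ 10.0275
c_gold = f(k_gold) − (n + δ)·k_gold = 2.7576 − 0.121×10.0275 ≈ 1.5443

c_gold ≈ 1.54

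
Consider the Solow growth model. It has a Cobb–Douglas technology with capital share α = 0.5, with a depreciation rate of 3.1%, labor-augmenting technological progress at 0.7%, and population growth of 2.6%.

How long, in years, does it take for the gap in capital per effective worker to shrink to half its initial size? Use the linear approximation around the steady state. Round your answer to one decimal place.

Near the steady state the convergence rate is λ = (1 − α)(n + g + δ).
λ = (1 − 0.5) × 0.064 = 0.5 × 0.064 = 0.0320
Half-life = ln 2 / λ = 0.6931 / 0.0320 ≈ 21.66 years

t_½ ≈ 21.7 years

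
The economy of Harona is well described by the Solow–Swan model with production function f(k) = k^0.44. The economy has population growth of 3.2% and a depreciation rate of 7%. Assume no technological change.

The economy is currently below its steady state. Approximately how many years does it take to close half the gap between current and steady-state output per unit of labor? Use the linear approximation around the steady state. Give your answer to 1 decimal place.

half-life ≈ 12.1 years

Near the steady state the convergence rate is λ = (1 − α)(n + δ).
λ = (1 − 0.44) × 0.102 = 0.56 × 0.102 = 0.05712
Half-life = ln 2 / λ = 0.6931 / 0.05712 ≈ 12.13 years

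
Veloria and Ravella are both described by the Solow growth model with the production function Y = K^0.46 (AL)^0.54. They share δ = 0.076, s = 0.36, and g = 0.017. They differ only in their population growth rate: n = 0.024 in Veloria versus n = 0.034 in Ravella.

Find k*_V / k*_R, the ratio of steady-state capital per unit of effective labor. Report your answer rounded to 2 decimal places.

Steady-state k* = [s/(n + g + δ)]^(1/(1−α)), so the ratio is [ (s_V/(n + g + δ)_V) / (s_R/(n + g + δ)_R) ]^1.8519.
s_V/(n + g + δ)_V = 0.36/0.117 = 3.0769; s_R/(n + g + δ)_R = 0.36/0.127 = 2.8346.
Ratio = (3.0769/2.8346)^1.8519 = 1.0855^1.8519 ≈ 1.1641

k*_V / k*_R ≈ 1.16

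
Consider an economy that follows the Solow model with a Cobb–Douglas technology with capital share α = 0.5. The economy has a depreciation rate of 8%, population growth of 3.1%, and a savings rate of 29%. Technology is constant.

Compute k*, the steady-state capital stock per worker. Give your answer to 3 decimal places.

At the steady state, Δk = 0, so s·k^α = (n + δ)·k.
Dividing both sides by k: k^(1−α) = s / (n + δ).
k^0.5 = 0.29 / (0.031 + 0.080) = 0.29 / 0.111 = 2.6126
k* = 2.6126^(1/0.5) ≈ 6.8257

k* ≈ 6.826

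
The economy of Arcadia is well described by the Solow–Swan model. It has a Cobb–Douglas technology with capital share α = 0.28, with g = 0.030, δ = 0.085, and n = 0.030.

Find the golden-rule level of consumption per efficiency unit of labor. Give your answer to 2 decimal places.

At the golden rule, f'(k) = n + g + δ, so α·k^(α−1) = n + g + δ and k_gold = (α/(n + g + δ))^(1/(1−α)).
k_gold = (0.28/0.145)^(1/0.72) = 1.9310^1.3889 ≈ 2.4942
c_gold = f(k_gold) − (n + g + δ)·k_gold = 1.2916 − 0.145×2.4942 ≈ 0.9299

c_gold ≈ 0.93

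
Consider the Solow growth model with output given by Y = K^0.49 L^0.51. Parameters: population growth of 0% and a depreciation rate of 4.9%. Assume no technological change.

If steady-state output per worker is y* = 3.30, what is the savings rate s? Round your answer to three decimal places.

s ≈ 0.170

At the steady state, Δk = 0, so s·k^α = (n + δ)·k.
Since y* = [s/(n + δ)]^(α/(1−α)), we have s/(n + δ) = (y*)^((1−α)/α) = 3.30^1.0408 = 3.4647.
Therefore s = 3.4647 × (n + δ) = 3.4647 × 0.049 = 0.1698.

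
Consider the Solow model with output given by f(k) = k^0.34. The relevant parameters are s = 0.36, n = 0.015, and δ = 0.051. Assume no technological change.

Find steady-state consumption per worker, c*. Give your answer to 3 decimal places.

c* ≈ 1.534

At the steady state, Δk = 0, so s·k^α = (n + δ)·k.
Rearranging, k^(1−α) = s / (n + δ).
k^0.66 = 0.36 / (0.015 + 0.051) = 0.36 / 0.066 = 5.4545
k* = 5.4545^(1/0.66) ≈ 13.0706
y* = (k*)^α = 13.0706^0.34 ≈ 2.3963
c* = (1 − s)·y* = (1 − 0.36) × 2.3963 ≈ 1.5336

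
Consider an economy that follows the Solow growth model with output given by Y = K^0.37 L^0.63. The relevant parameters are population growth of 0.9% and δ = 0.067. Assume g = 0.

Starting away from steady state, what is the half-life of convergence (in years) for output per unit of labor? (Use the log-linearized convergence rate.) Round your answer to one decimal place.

half-life ≈ 14.5 years

Near the steady state the convergence rate is λ = (1 − α)(n + δ).
λ = (1 − 0.37) × 0.076 = 0.63 × 0.076 = 0.04788
Half-life = ln 2 / λ = 0.6931 / 0.04788 ≈ 14.48 years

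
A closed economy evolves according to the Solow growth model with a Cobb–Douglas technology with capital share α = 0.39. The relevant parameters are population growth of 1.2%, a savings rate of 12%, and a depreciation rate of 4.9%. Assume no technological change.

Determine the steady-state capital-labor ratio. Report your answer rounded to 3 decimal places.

k* ≈ 3.032

At the steady state, Δk = 0, so s·k^α = (n + δ)·k.
Dividing both sides by k: k^(1−α) = s / (n + δ).
k^0.61 = 0.12 / (0.012 + 0.049) = 0.12 / 0.061 = 1.9672
k* = 1.9672^(1/0.61) ≈ 3.0319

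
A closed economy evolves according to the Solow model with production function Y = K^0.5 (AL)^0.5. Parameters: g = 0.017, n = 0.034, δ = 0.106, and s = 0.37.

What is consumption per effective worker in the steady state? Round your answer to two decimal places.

Steady state requires s·f(k) = (n + g + δ)·k, i.e. s·k^α = (n + g + δ)·k.
Dividing both sides by k: k^(1−α) = s / (n + g + δ).
k^0.5 = 0.37 / (0.034 + 0.017 + 0.106) = 0.37 / 0.157 = 2.3567
k* = 2.3567^(1/0.5) ≈ 5.5540
y* = (k*)^α = 5.5540^0.5 ≈ 2.3567
c* = (1 − s)·y* = (1 − 0.37) × 2.3567 ≈ 1.4847

c* = 1.48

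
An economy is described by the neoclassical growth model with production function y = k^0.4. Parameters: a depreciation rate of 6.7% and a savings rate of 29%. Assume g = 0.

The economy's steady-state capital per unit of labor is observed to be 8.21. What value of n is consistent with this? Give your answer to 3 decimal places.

At the steady state, Δk = 0, so s·k^α = (n + δ)·k.
So s / (n + δ) = (k*)^(1−α) = 8.21^0.6 = 3.5368.
Therefore n + δ = s / 3.5368 = 0.29 / 3.5368 = 0.0820, so n = 0.0820 − 0.067 = 0.0150.

n ≈ 0.015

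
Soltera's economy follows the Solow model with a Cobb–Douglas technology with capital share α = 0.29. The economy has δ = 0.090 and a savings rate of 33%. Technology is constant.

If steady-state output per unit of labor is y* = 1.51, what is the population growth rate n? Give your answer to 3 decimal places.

In steady state, investment equals break-even investment: s·k^α = (n + δ)·k.
Since y* = [s/(n + δ)]^(α/(1−α)), we have s/(n + δ) = (y*)^((1−α)/α) = 1.51^2.4483 = 2.7428.
Therefore n + δ = s / 2.7428 = 0.33 / 2.7428 = 0.1203, so n = 0.1203 − 0.090 = 0.0303.

n ≈ 0.030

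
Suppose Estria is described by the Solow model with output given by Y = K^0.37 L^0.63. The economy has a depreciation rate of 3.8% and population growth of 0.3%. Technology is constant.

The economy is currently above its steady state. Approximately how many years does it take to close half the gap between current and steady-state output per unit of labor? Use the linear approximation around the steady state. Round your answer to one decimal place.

t_½ ≈ 26.8 years

Near the steady state the convergence rate is λ = (1 − α)(n + δ).
λ = (1 − 0.37) × 0.041 = 0.63 × 0.041 = 0.02583
Half-life = ln 2 / λ = 0.6931 / 0.02583 ≈ 26.83 years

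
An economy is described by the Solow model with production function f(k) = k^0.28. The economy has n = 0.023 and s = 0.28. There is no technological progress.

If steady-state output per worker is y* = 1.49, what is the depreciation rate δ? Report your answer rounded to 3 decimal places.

δ ≈ 0.077

In steady state, investment equals break-even investment: s·k^α = (n + δ)·k.
Since y* = [s/(n + δ)]^(α/(1−α)), we have s/(n + δ) = (y*)^((1−α)/α) = 1.49^2.5714 = 2.7882.
Therefore n + δ = s / 2.7882 = 0.28 / 2.7882 = 0.1004, so δ = 0.1004 − 0.023 = 0.0774.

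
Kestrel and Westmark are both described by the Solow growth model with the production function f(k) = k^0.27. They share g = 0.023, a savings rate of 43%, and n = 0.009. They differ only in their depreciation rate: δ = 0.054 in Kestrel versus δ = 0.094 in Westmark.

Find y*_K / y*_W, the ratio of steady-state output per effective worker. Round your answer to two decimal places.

ratio ≈ 1.15

Steady-state y* = [s/(n + g + δ)]^(α/(1−α)), so the ratio is [ (s_K/(n + g + δ)_K) / (s_W/(n + g + δ)_W) ]^0.3699.
s_K/(n + g + δ)_K = 0.43/0.086 = 5.0000; s_W/(n + g + δ)_W = 0.43/0.126 = 3.4127.
Ratio = (5.0000/3.4127)^0.3699 = 1.4651^0.3699 ≈ 1.1517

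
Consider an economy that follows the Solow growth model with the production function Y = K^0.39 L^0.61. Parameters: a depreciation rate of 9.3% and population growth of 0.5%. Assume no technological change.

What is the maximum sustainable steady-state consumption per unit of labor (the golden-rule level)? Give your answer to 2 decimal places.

c_gold ≈ 1.48

At the golden rule, f'(k) = n + δ, so α·k^(α−1) = n + δ and k_gold = (α/(n + δ))^(1/(1−α)).
k_gold = (0.39/0.098)^(1/0.61) = 3.9796^1.6393 ≈ 9.6231
c_gold = f(k_gold) − (n + δ)·k_gold = 2.4182 − 0.098×9.6231 ≈ 1.4751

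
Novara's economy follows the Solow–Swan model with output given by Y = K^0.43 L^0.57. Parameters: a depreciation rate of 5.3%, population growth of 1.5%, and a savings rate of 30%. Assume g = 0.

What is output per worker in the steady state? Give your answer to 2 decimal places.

y* ≈ 3.06

Steady state requires s·f(k) = (n + δ)·k, i.e. s·k^α = (n + δ)·k.
Rearranging, k^(1−α) = s / (n + δ).
k^0.57 = 0.30 / (0.015 + 0.053) = 0.30 / 0.068 = 4.4118
k* = 4.4118^(1/0.57) ≈ 13.5178
y* = (k*)^α = 13.5178^0.43 ≈ 3.0640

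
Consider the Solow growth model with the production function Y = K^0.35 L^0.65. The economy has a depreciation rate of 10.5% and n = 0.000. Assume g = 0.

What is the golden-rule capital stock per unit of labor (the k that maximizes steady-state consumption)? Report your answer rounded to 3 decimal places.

k_gold ≈ 6.374

The golden rule sets f'(k) = n + δ, i.e. α·k^(α−1) = n + δ.
So k^(1−α) = α / (n + δ) = 0.35 / 0.105 = 3.3333.
k_gold = 3.3333^(1/0.65) ≈ 6.3741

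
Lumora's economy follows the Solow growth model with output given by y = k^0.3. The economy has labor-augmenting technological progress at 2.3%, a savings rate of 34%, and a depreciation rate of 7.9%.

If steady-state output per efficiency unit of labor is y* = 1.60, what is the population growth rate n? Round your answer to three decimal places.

n ≈ 0.012

At the steady state, Δk = 0, so s·k^α = (n + g + δ)·k.
Since y* = [s/(n + g + δ)]^(α/(1−α)), we have s/(n + g + δ) = (y*)^((1−α)/α) = 1.60^2.3333 = 2.9941.
Therefore n + g + δ = s / 2.9941 = 0.34 / 2.9941 = 0.1136, so n = 0.1136 − 0.102 = 0.0116.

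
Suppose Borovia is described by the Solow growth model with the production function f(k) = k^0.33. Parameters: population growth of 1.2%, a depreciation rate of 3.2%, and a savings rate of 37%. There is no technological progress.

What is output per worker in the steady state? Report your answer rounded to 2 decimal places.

At the steady state, Δk = 0, so s·k^α = (n + δ)·k.
Dividing both sides by k: k^(1−α) = s / (n + δ).
k^0.67 = 0.37 / (0.012 + 0.032) = 0.37 / 0.044 = 8.4091
k* = 8.4091^(1/0.67) ≈ 24.0007
y* = (k*)^α = 24.0007^0.33 ≈ 2.8541

y* ≈ 2.85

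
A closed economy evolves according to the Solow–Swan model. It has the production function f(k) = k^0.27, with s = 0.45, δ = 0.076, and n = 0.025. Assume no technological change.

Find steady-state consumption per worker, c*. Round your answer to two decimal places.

c* = 0.96

In steady state, investment equals break-even investment: s·k^α = (n + δ)·k.
Dividing both sides by k: k^(1−α) = s / (n + δ).
k^0.73 = 0.45 / (0.025 + 0.076) = 0.45 / 0.101 = 4.4554
k* = 4.4554^(1/0.73) ≈ 7.7426
y* = (k*)^α = 7.7426^0.27 ≈ 1.7378
c* = (1 − s)·y* = (1 − 0.45) × 1.7378 ≈ 0.9558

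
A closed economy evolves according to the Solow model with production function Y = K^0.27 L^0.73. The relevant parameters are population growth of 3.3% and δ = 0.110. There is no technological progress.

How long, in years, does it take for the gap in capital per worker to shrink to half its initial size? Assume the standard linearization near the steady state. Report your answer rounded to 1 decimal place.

half-life ≈ 6.6 years

Near the steady state the convergence rate is λ = (1 − α)(n + δ).
λ = (1 − 0.27) × 0.143 = 0.73 × 0.143 = 0.10439
Half-life = ln 2 / λ = 0.6931 / 0.10439 ≈ 6.64 years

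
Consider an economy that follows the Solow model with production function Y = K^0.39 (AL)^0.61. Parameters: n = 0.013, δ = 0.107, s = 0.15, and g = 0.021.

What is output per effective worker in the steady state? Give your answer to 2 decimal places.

At the steady state, Δk = 0, so s·k^α = (n + g + δ)·k.
Rearranging, k^(1−α) = s / (n + g + δ).
k^0.61 = 0.15 / (0.013 + 0.021 + 0.107) = 0.15 / 0.141 = 1.0638
k* = 1.0638^(1/0.61) ≈ 1.1067
y* = (k*)^α = 1.1067^0.39 ≈ 1.0403

y* = 1.04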